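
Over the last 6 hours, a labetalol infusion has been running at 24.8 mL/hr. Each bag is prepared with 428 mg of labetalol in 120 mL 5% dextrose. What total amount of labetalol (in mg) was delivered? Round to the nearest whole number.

Concentration = 428 mg ÷ 120 mL = 3.566667 mg/mL
Drug rate = 24.8 mL/hr × 3.566667 mg/mL = 88.45333 mg/hr
Total = 88.45333 mg/hr × 6 hr = 530.72 mg

531 mg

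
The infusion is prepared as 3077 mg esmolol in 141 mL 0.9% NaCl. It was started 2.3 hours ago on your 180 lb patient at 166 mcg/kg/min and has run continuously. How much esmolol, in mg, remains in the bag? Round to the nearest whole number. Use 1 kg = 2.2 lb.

Weight = 180 lb ÷ 2.2 lb/kg = 81.81818 kg
Dose = 166 mcg/kg/min × 81.81818 kg = 13581.82 mcg/min
13581.82 mcg/min × 60 min/hr = 814909.1 mcg/hr
Concentration = 3077 mg ÷ 141 mL = 21.8227 mg/mL = 21822.7 mcg/mL
Rate = 814909.1 mcg/hr ÷ 21822.7 mcg/mL = 37.34228 mL/hr
Volume infused = 37.34228 mL/hr × 2.3 hr = 85.88723 mL
Volume remaining = 141 − 85.88723 = 55.11277 mL
Drug remaining = 55.11277 mL × 21822.7 mcg/mL = 1202709 mcg = 1202.709 mg

1203 mg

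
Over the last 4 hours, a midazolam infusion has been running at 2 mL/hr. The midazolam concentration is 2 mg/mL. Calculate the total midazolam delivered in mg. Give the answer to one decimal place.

16.0 mg

Drug rate = 2 mL/hr × 2 mg/mL = 4 mg/hr
Total = 4 mg/hr × 4 hr = 16 mg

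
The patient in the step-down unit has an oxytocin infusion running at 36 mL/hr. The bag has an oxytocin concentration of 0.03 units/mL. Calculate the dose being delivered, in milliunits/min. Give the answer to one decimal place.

18.0 milliunits/min

Concentration = 0.03 units/mL = 30 milliunits/mL
Drug rate = 36 mL/hr × 30 milliunits/mL = 1080 milliunits/hr
1080 milliunits/hr ÷ 60 min/hr = 18 milliunits/min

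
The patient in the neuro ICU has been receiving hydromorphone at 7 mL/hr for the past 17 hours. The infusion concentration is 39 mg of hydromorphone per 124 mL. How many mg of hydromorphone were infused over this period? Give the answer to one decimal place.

Concentration = 39 mg ÷ 124 mL = 0.3145161 mg/mL
Drug rate = 7 mL/hr × 0.3145161 mg/mL = 2.201613 mg/hr
Total = 2.201613 mg/hr × 17 hr = 37.42742 mg

37.4 mg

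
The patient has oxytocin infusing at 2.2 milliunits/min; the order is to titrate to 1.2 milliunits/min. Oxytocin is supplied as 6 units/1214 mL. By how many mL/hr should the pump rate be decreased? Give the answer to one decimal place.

12.1 mL/hr

At the current dose:
2.2 milliunits/min × 60 min/hr = 132 milliunits/hr
Concentration = 6 units ÷ 1214 mL = 0.004942339 units/mL = 4.942339 milliunits/mL
Rate = 132 milliunits/hr ÷ 4.942339 milliunits/mL = 26.708 mL/hr
At the new dose:
1.2 milliunits/min × 60 min/hr = 72 milliunits/hr
Rate = 72 milliunits/hr ÷ 4.942339 milliunits/mL = 14.568 mL/hr
Change = 14.568 − 26.708 = -12.14 mL/hr → 12.14 mL/hr decrease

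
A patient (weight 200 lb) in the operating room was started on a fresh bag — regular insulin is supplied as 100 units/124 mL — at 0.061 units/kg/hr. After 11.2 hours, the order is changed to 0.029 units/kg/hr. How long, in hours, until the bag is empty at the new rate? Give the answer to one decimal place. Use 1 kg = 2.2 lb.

14.4 hours

Initial rate:
Weight = 200 lb ÷ 2.2 lb/kg = 90.90909 kg
Dose = 0.061 units/kg/hr × 90.90909 kg = 5.545455 units/hr
Concentration = 100 units ÷ 124 mL = 0.8064516 units/mL
Rate = 5.545455 units/hr ÷ 0.8064516 units/mL = 6.876364 mL/hr
Volume infused so far = 6.876364 mL/hr × 11.2 hr = 77.01527 mL
Volume remaining = 124 − 77.01527 = 46.98473 mL
New rate:
Dose = 0.029 units/kg/hr × 90.90909 kg = 2.636364 units/hr
Rate = 2.636364 units/hr ÷ 0.8064516 units/mL = 3.269091 mL/hr
Time remaining = 46.98473 mL ÷ 3.269091 mL/hr = 14.37241 hr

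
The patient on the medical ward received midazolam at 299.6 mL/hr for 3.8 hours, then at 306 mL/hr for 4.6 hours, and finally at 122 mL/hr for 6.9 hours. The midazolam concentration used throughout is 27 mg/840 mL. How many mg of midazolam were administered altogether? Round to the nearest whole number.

Concentration = 27 mg ÷ 840 mL = 0.03214286 mg/mL
Stage 1: 299.6 mL/hr × 3.8 hr = 1138.48 mL → 1138.48 mL × 0.03214286 mg/mL = 36.594 mg
Stage 2: 306 mL/hr × 4.6 hr = 1407.6 mL → 1407.6 mL × 0.03214286 mg/mL = 45.24429 mg
Stage 3: 122 mL/hr × 6.9 hr = 841.8 mL → 841.8 mL × 0.03214286 mg/mL = 27.05786 mg
Total = 36.594 + 45.24429 + 27.05786 = 108.8961 mg

109 mg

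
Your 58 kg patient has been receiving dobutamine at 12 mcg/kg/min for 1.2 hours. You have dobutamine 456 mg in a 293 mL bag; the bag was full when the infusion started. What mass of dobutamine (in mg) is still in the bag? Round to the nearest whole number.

406 mg

Dose = 12 mcg/kg/min × 58 kg = 696 mcg/min
696 mcg/min × 60 min/hr = 41760 mcg/hr
Concentration = 456 mg ÷ 293 mL = 1.556314 mg/mL = 1556.314 mcg/mL
Rate = 41760 mcg/hr ÷ 1556.314 mcg/mL = 26.83263 mL/hr
Volume infused = 26.83263 mL/hr × 1.2 hr = 32.19916 mL
Volume remaining = 293 − 32.19916 = 260.8008 mL
Drug remaining = 260.8008 mL × 1556.314 mcg/mL = 405888 mcg = 405.888 mg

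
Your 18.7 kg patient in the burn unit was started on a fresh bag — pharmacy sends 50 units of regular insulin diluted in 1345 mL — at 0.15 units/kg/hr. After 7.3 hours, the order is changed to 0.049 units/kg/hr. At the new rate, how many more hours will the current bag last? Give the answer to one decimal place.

32.2 hours

Initial rate:
Dose = 0.15 units/kg/hr × 18.7 kg = 2.805 units/hr
Concentration = 50 units ÷ 1345 mL = 0.03717472 units/mL
Rate = 2.805 units/hr ÷ 0.03717472 units/mL = 75.4545 mL/hr
Volume infused so far = 75.4545 mL/hr × 7.3 hr = 550.8178 mL
Volume remaining = 1345 − 550.8178 = 794.1822 mL
New rate:
Dose = 0.049 units/kg/hr × 18.7 kg = 0.9163 units/hr
Rate = 0.9163 units/hr ÷ 0.03717472 units/mL = 24.64847 mL/hr
Time remaining = 794.1822 mL ÷ 24.64847 mL/hr = 32.22034 hr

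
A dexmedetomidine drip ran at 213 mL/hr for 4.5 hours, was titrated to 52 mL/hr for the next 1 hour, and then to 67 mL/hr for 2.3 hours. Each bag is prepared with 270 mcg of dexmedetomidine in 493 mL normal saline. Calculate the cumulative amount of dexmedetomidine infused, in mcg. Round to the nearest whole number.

638 mcg

Concentration = 270 mcg ÷ 493 mL = 0.5476673 mcg/mL
Stage 1: 213 mL/hr × 4.5 hr = 958.5 mL → 958.5 mL × 0.5476673 mcg/mL = 524.9391 mcg
Stage 2: 52 mL/hr × 1 hr = 52 mL → 52 mL × 0.5476673 mcg/mL = 28.4787 mcg
Stage 3: 67 mL/hr × 2.3 hr = 154.1 mL → 154.1 mL × 0.5476673 mcg/mL = 84.39554 mcg
Total = 524.9391 + 28.4787 + 84.39554 = 637.8134 mcg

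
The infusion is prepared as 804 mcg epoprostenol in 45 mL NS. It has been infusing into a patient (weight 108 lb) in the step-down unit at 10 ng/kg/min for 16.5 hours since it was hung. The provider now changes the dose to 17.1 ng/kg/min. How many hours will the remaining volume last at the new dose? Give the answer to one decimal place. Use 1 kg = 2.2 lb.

Initial rate:
Weight = 108 lb ÷ 2.2 lb/kg = 49.09091 kg
Dose = 10 ng/kg/min × 49.09091 kg = 490.9091 ng/min
490.9091 ng/min × 60 min/hr = 29454.55 ng/hr
Concentration = 804 mcg ÷ 45 mL = 17.86667 mcg/mL = 17866.67 ng/mL
Rate = 29454.55 ng/hr ÷ 17866.67 ng/mL = 1.648575 mL/hr
Volume infused so far = 1.648575 mL/hr × 16.5 hr = 27.20149 mL
Volume remaining = 45 − 27.20149 = 17.79851 mL
New rate:
Dose = 17.1 ng/kg/min × 49.09091 kg = 839.4545 ng/min
839.4545 ng/min × 60 min/hr = 50367.27 ng/hr
Rate = 50367.27 ng/hr ÷ 17866.67 ng/mL = 2.819064 mL/hr
Time remaining = 17.79851 mL ÷ 2.819064 mL/hr = 6.313624 hr

6.3 hours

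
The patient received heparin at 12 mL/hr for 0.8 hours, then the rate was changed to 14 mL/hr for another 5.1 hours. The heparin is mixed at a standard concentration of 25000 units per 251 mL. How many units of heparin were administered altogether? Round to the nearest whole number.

8068 units

Concentration = 25000 units ÷ 251 mL = 99.60159 units/mL
Stage 1: 12 mL/hr × 0.8 hr = 9.6 mL → 9.6 mL × 99.60159 units/mL = 956.1753 units
Stage 2: 14 mL/hr × 5.1 hr = 71.4 mL → 71.4 mL × 99.60159 units/mL = 7111.554 units
Total = 956.1753 + 7111.554 = 8067.729 units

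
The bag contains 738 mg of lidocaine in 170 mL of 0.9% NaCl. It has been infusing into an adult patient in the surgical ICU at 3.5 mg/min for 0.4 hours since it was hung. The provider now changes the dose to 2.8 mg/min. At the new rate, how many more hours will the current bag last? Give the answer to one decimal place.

Initial rate:
3.5 mg/min × 60 min/hr = 210 mg/hr
Concentration = 738 mg ÷ 170 mL = 4.341176 mg/mL
Rate = 210 mg/hr ÷ 4.341176 mg/mL = 48.37398 mL/hr
Volume infused so far = 48.37398 mL/hr × 0.4 hr = 19.34959 mL
Volume remaining = 170 − 19.34959 = 150.6504 mL
New rate:
2.8 mg/min × 60 min/hr = 168 mg/hr
Rate = 168 mg/hr ÷ 4.341176 mg/mL = 38.69919 mL/hr
Time remaining = 150.6504 mL ÷ 38.69919 mL/hr = 3.892857 hr

3.9 hours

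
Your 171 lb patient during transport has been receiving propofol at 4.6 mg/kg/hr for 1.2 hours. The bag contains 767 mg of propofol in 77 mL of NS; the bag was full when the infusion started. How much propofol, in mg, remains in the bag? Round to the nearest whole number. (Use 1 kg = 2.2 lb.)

338 mg

Weight = 171 lb ÷ 2.2 lb/kg = 77.72727 kg
Dose = 4.6 mg/kg/hr × 77.72727 kg = 357.5455 mg/hr
Concentration = 767 mg ÷ 77 mL = 9.961039 mg/mL
Rate = 357.5455 mg/hr ÷ 9.961039 mg/mL = 35.89439 mL/hr
Volume infused = 35.89439 mL/hr × 1.2 hr = 43.07327 mL
Volume remaining = 77 − 43.07327 = 33.92673 mL
Drug remaining = 33.92673 mL × 9.961039 mg/mL = 337.9455 mg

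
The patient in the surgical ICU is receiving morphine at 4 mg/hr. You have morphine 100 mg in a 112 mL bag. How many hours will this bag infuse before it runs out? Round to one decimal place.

Concentration = 100 mg ÷ 112 mL = 0.8928571 mg/mL
Rate = 4 mg/hr ÷ 0.8928571 mg/mL = 4.48 mL/hr
Duration = 112 mL ÷ 4.48 mL/hr = 25 hr

25.0 hours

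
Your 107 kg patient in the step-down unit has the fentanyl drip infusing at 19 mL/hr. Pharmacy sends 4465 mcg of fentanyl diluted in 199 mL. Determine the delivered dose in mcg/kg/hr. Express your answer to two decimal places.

Concentration = 4465 mcg ÷ 199 mL = 22.43719 mcg/mL
Drug rate = 19 mL/hr × 22.43719 mcg/mL = 426.3065 mcg/hr
426.3065 mcg/hr ÷ 107 kg = 3.984173 mcg/kg/hr

3.98 mcg/kg/hr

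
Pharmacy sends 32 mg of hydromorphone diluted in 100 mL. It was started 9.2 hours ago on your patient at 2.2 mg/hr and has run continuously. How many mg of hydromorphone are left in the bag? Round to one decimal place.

Concentration = 32 mg ÷ 100 mL = 0.32 mg/mL
Rate = 2.2 mg/hr ÷ 0.32 mg/mL = 6.875 mL/hr
Volume infused = 6.875 mL/hr × 9.2 hr = 63.25 mL
Volume remaining = 100 − 63.25 = 36.75 mL
Drug remaining = 36.75 mL × 0.32 mg/mL = 11.76 mg

11.8 mg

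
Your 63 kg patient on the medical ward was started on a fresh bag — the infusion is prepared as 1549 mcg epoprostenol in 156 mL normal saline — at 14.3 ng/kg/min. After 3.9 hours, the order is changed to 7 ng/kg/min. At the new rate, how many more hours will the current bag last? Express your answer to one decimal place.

50.6 hours

Initial rate:
Dose = 14.3 ng/kg/min × 63 kg = 900.9 ng/min
900.9 ng/min × 60 min/hr = 54054 ng/hr
Concentration = 1549 mcg ÷ 156 mL = 9.929487 mcg/mL = 9929.487 ng/mL
Rate = 54054 ng/hr ÷ 9929.487 ng/mL = 5.443786 mL/hr
Volume infused so far = 5.443786 mL/hr × 3.9 hr = 21.23076 mL
Volume remaining = 156 − 21.23076 = 134.7692 mL
New rate:
Dose = 7 ng/kg/min × 63 kg = 441 ng/min
441 ng/min × 60 min/hr = 26460 ng/hr
Rate = 26460 ng/hr ÷ 9929.487 ng/mL = 2.66479 mL/hr
Time remaining = 134.7692 mL ÷ 2.66479 mL/hr = 50.57405 hr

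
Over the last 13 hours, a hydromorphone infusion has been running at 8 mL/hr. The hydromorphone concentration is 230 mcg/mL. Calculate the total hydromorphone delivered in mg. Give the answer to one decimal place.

23.9 mg

Concentration = 230 mcg/mL = 0.23 mg/mL
Drug rate = 8 mL/hr × 0.23 mg/mL = 1.84 mg/hr
Total = 1.84 mg/hr × 13 hr = 23.92 mg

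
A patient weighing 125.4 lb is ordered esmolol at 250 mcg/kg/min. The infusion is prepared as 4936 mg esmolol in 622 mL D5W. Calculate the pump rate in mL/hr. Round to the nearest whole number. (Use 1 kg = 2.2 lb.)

Weight = 125.4 lb ÷ 2.2 lb/kg = 57 kg
Dose = 250 mcg/kg/min × 57 kg = 14250 mcg/min
14250 mcg/min × 60 min/hr = 855000 mcg/hr
Concentration = 4936 mg ÷ 622 mL = 7.935691 mg/mL = 7935.691 mcg/mL
Rate = 855000 mcg/hr ÷ 7935.691 mcg/mL = 107.7411 mL/hr

108 mL/hr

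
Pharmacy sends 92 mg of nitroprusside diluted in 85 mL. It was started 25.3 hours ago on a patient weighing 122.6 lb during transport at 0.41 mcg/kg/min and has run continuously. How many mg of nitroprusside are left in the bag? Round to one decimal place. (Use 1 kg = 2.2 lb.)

Weight = 122.6 lb ÷ 2.2 lb/kg = 55.72727 kg
Dose = 0.41 mcg/kg/min × 55.72727 kg = 22.84818 mcg/min
22.84818 mcg/min × 60 min/hr = 1370.891 mcg/hr
Concentration = 92 mg ÷ 85 mL = 1.082353 mg/mL = 1082.353 mcg/mL
Rate = 1370.891 mcg/hr ÷ 1082.353 mcg/mL = 1.266584 mL/hr
Volume infused = 1.266584 mL/hr × 25.3 hr = 32.04457 mL
Volume remaining = 85 − 32.04457 = 52.95543 mL
Drug remaining = 52.95543 mL × 1082.353 mcg/mL = 57316.46 mcg = 57.31646 mg

57.3 mg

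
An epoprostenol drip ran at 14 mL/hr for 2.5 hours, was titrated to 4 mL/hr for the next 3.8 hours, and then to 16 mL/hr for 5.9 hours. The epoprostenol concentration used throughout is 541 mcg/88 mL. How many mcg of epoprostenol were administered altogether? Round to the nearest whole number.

Concentration = 541 mcg ÷ 88 mL = 6.147727 mcg/mL
Stage 1: 14 mL/hr × 2.5 hr = 35 mL → 35 mL × 6.147727 mcg/mL = 215.1705 mcg
Stage 2: 4 mL/hr × 3.8 hr = 15.2 mL → 15.2 mL × 6.147727 mcg/mL = 93.44545 mcg
Stage 3: 16 mL/hr × 5.9 hr = 94.4 mL → 94.4 mL × 6.147727 mcg/mL = 580.3455 mcg
Total = 215.1705 + 93.44545 + 580.3455 = 888.9614 mcg

889 mcg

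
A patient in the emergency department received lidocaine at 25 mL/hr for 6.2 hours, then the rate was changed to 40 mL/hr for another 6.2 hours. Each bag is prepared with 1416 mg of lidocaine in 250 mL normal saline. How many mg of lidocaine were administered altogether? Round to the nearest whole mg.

Concentration = 1416 mg ÷ 250 mL = 5.664 mg/mL
Stage 1: 25 mL/hr × 6.2 hr = 155 mL → 155 mL × 5.664 mg/mL = 877.92 mg
Stage 2: 40 mL/hr × 6.2 hr = 248 mL → 248 mL × 5.664 mg/mL = 1404.672 mg
Total = 877.92 + 1404.672 = 2282.592 mg

2283 mg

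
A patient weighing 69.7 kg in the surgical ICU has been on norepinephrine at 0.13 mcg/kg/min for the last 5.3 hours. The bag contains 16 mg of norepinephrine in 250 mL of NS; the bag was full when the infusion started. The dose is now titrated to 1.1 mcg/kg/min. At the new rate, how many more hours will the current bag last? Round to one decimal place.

2.9 hours

Initial rate:
Dose = 0.13 mcg/kg/min × 69.7 kg = 9.061 mcg/min
9.061 mcg/min × 60 min/hr = 543.66 mcg/hr
Concentration = 16 mg ÷ 250 mL = 0.064 mg/mL = 64 mcg/mL
Rate = 543.66 mcg/hr ÷ 64 mcg/mL = 8.494687 mL/hr
Volume infused so far = 8.494687 mL/hr × 5.3 hr = 45.02184 mL
Volume remaining = 250 − 45.02184 = 204.9782 mL
New rate:
Dose = 1.1 mcg/kg/min × 69.7 kg = 76.67 mcg/min
76.67 mcg/min × 60 min/hr = 4600.2 mcg/hr
Rate = 4600.2 mcg/hr ÷ 64 mcg/mL = 71.87813 mL/hr
Time remaining = 204.9782 mL ÷ 71.87813 mL/hr = 2.851746 hr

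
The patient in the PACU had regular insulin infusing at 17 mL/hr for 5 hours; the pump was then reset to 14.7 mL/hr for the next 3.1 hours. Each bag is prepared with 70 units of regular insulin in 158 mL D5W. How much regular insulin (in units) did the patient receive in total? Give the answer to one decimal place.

57.8 units

Concentration = 70 units ÷ 158 mL = 0.443038 units/mL
Stage 1: 17 mL/hr × 5 hr = 85 mL → 85 mL × 0.443038 units/mL = 37.65823 units
Stage 2: 14.7 mL/hr × 3.1 hr = 45.57 mL → 45.57 mL × 0.443038 units/mL = 20.18924 units
Total = 37.65823 + 20.18924 = 57.84747 units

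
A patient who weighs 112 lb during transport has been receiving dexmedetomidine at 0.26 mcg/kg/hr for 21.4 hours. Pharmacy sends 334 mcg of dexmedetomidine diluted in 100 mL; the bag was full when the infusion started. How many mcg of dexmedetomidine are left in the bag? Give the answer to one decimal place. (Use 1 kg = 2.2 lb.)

Weight = 112 lb ÷ 2.2 lb/kg = 50.90909 kg
Dose = 0.26 mcg/kg/hr × 50.90909 kg = 13.23636 mcg/hr
Concentration = 334 mcg ÷ 100 mL = 3.34 mcg/mL
Rate = 13.23636 mcg/hr ÷ 3.34 mcg/mL = 3.962983 mL/hr
Volume infused = 3.962983 mL/hr × 21.4 hr = 84.80784 mL
Volume remaining = 100 − 84.80784 = 15.19216 mL
Drug remaining = 15.19216 mL × 3.34 mcg/mL = 50.74182 mcg

50.7 mcg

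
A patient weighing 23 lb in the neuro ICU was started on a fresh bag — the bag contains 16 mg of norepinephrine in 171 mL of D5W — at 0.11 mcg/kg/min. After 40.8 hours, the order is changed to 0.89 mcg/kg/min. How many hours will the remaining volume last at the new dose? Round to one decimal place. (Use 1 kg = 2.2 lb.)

23.6 hours

Initial rate:
Weight = 23 lb ÷ 2.2 lb/kg = 10.45455 kg
Dose = 0.11 mcg/kg/min × 10.45455 kg = 1.15 mcg/min
1.15 mcg/min × 60 min/hr = 69 mcg/hr
Concentration = 16 mg ÷ 171 mL = 0.09356725 mg/mL = 93.56725 mcg/mL
Rate = 69 mcg/hr ÷ 93.56725 mcg/mL = 0.7374375 mL/hr
Volume infused so far = 0.7374375 mL/hr × 40.8 hr = 30.08745 mL
Volume remaining = 171 − 30.08745 = 140.9126 mL
New rate:
Dose = 0.89 mcg/kg/min × 10.45455 kg = 9.304545 mcg/min
9.304545 mcg/min × 60 min/hr = 558.2727 mcg/hr
Rate = 558.2727 mcg/hr ÷ 93.56725 mcg/mL = 5.96654 mL/hr
Time remaining = 140.9126 mL ÷ 5.96654 mL/hr = 23.61713 hr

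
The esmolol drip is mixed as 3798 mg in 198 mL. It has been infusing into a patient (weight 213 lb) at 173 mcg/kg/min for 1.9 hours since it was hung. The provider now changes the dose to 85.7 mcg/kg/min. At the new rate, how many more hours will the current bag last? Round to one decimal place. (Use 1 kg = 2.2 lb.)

Initial rate:
Weight = 213 lb ÷ 2.2 lb/kg = 96.81818 kg
Dose = 173 mcg/kg/min × 96.81818 kg = 16749.55 mcg/min
16749.55 mcg/min × 60 min/hr = 1004973 mcg/hr
Concentration = 3798 mg ÷ 198 mL = 19.18182 mg/mL = 19181.82 mcg/mL
Rate = 1004973 mcg/hr ÷ 19181.82 mcg/mL = 52.39194 mL/hr
Volume infused so far = 52.39194 mL/hr × 1.9 hr = 99.54469 mL
Volume remaining = 198 − 99.54469 = 98.45531 mL
New rate:
Dose = 85.7 mcg/kg/min × 96.81818 kg = 8297.318 mcg/min
8297.318 mcg/min × 60 min/hr = 497839.1 mcg/hr
Rate = 497839.1 mcg/hr ÷ 19181.82 mcg/mL = 25.9537 mL/hr
Time remaining = 98.45531 mL ÷ 25.9537 mL/hr = 3.793498 hr

3.8 hours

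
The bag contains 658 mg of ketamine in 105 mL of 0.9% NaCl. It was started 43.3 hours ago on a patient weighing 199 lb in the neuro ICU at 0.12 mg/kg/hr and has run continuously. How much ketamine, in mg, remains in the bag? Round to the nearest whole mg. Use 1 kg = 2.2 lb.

188 mg

Weight = 199 lb ÷ 2.2 lb/kg = 90.45455 kg
Dose = 0.12 mg/kg/hr × 90.45455 kg = 10.85455 mg/hr
Concentration = 658 mg ÷ 105 mL = 6.266667 mg/mL
Rate = 10.85455 mg/hr ÷ 6.266667 mg/mL = 1.732108 mL/hr
Volume infused = 1.732108 mL/hr × 43.3 hr = 75.00029 mL
Volume remaining = 105 − 75.00029 = 29.99971 mL
Drug remaining = 29.99971 mL × 6.266667 mg/mL = 187.9982 mg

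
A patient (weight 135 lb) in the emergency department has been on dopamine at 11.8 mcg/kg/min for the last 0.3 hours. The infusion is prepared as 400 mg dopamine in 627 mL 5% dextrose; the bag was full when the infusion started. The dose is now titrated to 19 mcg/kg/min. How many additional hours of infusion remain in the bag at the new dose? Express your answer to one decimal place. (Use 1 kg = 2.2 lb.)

Initial rate:
Weight = 135 lb ÷ 2.2 lb/kg = 61.36364 kg
Dose = 11.8 mcg/kg/min × 61.36364 kg = 724.0909 mcg/min
724.0909 mcg/min × 60 min/hr = 43445.45 mcg/hr
Concentration = 400 mg ÷ 627 mL = 0.6379585 mg/mL = 637.9585 mcg/mL
Rate = 43445.45 mcg/hr ÷ 637.9585 mcg/mL = 68.10075 mL/hr
Volume infused so far = 68.10075 mL/hr × 0.3 hr = 20.43022 mL
Volume remaining = 627 − 20.43022 = 606.5698 mL
New rate:
Dose = 19 mcg/kg/min × 61.36364 kg = 1165.909 mcg/min
1165.909 mcg/min × 60 min/hr = 69954.55 mcg/hr
Rate = 69954.55 mcg/hr ÷ 637.9585 mcg/mL = 109.6537 mL/hr
Time remaining = 606.5698 mL ÷ 109.6537 mL/hr = 5.531683 hr

5.5 hours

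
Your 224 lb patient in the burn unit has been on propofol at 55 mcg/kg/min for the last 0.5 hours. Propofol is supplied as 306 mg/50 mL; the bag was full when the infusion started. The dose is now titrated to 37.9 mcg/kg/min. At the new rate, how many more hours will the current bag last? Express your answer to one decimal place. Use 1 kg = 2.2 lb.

0.6 hours

Initial rate:
Weight = 224 lb ÷ 2.2 lb/kg = 101.8182 kg
Dose = 55 mcg/kg/min × 101.8182 kg = 5600 mcg/min
5600 mcg/min × 60 min/hr = 336000 mcg/hr
Concentration = 306 mg ÷ 50 mL = 6.12 mg/mL = 6120 mcg/mL
Rate = 336000 mcg/hr ÷ 6120 mcg/mL = 54.90196 mL/hr
Volume infused so far = 54.90196 mL/hr × 0.5 hr = 27.45098 mL
Volume remaining = 50 − 27.45098 = 22.54902 mL
New rate:
Dose = 37.9 mcg/kg/min × 101.8182 kg = 3858.909 mcg/min
3858.909 mcg/min × 60 min/hr = 231534.5 mcg/hr
Rate = 231534.5 mcg/hr ÷ 6120 mcg/mL = 37.83244 mL/hr
Time remaining = 22.54902 mL ÷ 37.83244 mL/hr = 0.5960234 hr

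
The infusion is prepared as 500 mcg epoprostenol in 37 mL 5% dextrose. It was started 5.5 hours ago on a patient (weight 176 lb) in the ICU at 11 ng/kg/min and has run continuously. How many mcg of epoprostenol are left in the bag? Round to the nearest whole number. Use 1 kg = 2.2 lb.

Weight = 176 lb ÷ 2.2 lb/kg = 80 kg
Dose = 11 ng/kg/min × 80 kg = 880 ng/min
880 ng/min × 60 min/hr = 52800 ng/hr
Concentration = 500 mcg ÷ 37 mL = 13.51351 mcg/mL = 13513.51 ng/mL
Rate = 52800 ng/hr ÷ 13513.51 ng/mL = 3.9072 mL/hr
Volume infused = 3.9072 mL/hr × 5.5 hr = 21.4896 mL
Volume remaining = 37 − 21.4896 = 15.5104 mL
Drug remaining = 15.5104 mL × 13513.51 ng/mL = 209600 ng = 209.6 mcg

210 mcg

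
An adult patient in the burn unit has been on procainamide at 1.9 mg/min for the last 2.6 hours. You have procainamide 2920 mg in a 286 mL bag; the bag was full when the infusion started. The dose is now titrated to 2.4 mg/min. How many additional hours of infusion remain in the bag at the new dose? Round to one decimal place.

Initial rate:
1.9 mg/min × 60 min/hr = 114 mg/hr
Concentration = 2920 mg ÷ 286 mL = 10.20979 mg/mL
Rate = 114 mg/hr ÷ 10.20979 mg/mL = 11.16575 mL/hr
Volume infused so far = 11.16575 mL/hr × 2.6 hr = 29.03096 mL
Volume remaining = 286 − 29.03096 = 256.969 mL
New rate:
2.4 mg/min × 60 min/hr = 144 mg/hr
Rate = 144 mg/hr ÷ 10.20979 mg/mL = 14.10411 mL/hr
Time remaining = 256.969 mL ÷ 14.10411 mL/hr = 18.21944 hr

18.2 hours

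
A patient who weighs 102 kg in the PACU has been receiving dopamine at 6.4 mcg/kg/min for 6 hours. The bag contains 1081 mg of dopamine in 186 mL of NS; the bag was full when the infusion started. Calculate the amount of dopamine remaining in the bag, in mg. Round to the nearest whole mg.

Dose = 6.4 mcg/kg/min × 102 kg = 652.8 mcg/min
652.8 mcg/min × 60 min/hr = 39168 mcg/hr
Concentration = 1081 mg ÷ 186 mL = 5.811828 mg/mL = 5811.828 mcg/mL
Rate = 39168 mcg/hr ÷ 5811.828 mcg/mL = 6.73936 mL/hr
Volume infused = 6.73936 mL/hr × 6 hr = 40.43616 mL
Volume remaining = 186 − 40.43616 = 145.5638 mL
Drug remaining = 145.5638 mL × 5811.828 mcg/mL = 845992 mcg = 845.992 mg

846 mg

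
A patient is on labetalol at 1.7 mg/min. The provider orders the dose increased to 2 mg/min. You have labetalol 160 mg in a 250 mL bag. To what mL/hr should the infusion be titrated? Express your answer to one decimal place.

2 mg/min × 60 min/hr = 120 mg/hr
Concentration = 160 mg ÷ 250 mL = 0.64 mg/mL
Rate = 120 mg/hr ÷ 0.64 mg/mL = 187.5 mL/hr

187.5 mL/hr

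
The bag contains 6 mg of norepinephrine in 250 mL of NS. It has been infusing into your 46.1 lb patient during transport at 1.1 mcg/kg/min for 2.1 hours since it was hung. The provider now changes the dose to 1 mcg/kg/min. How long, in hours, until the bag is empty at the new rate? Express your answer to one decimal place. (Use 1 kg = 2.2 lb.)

Initial rate:
Weight = 46.1 lb ÷ 2.2 lb/kg = 20.95455 kg
Dose = 1.1 mcg/kg/min × 20.95455 kg = 23.05 mcg/min
23.05 mcg/min × 60 min/hr = 1383 mcg/hr
Concentration = 6 mg ÷ 250 mL = 0.024 mg/mL = 24 mcg/mL
Rate = 1383 mcg/hr ÷ 24 mcg/mL = 57.625 mL/hr
Volume infused so far = 57.625 mL/hr × 2.1 hr = 121.0125 mL
Volume remaining = 250 − 121.0125 = 128.9875 mL
New rate:
Dose = 1 mcg/kg/min × 20.95455 kg = 20.95455 mcg/min
20.95455 mcg/min × 60 min/hr = 1257.273 mcg/hr
Rate = 1257.273 mcg/hr ÷ 24 mcg/mL = 52.38636 mL/hr
Time remaining = 128.9875 mL ÷ 52.38636 mL/hr = 2.462234 hr

2.5 hours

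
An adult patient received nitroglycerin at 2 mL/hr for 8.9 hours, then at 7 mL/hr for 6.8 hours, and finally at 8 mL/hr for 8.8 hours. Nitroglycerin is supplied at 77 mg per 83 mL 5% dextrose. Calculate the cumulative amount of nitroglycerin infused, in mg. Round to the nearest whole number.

126 mg

Concentration = 77 mg ÷ 83 mL = 0.9277108 mg/mL
Stage 1: 2 mL/hr × 8.9 hr = 17.8 mL → 17.8 mL × 0.9277108 mg/mL = 16.51325 mg
Stage 2: 7 mL/hr × 6.8 hr = 47.6 mL → 47.6 mL × 0.9277108 mg/mL = 44.15904 mg
Stage 3: 8 mL/hr × 8.8 hr = 70.4 mL → 70.4 mL × 0.9277108 mg/mL = 65.31084 mg
Total = 16.51325 + 44.15904 + 65.31084 = 125.9831 mg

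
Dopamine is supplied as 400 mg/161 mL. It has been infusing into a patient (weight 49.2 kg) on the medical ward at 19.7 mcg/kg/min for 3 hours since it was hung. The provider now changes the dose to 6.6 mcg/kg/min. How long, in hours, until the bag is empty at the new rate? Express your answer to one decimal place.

11.6 hours

Initial rate:
Dose = 19.7 mcg/kg/min × 49.2 kg = 969.24 mcg/min
969.24 mcg/min × 60 min/hr = 58154.4 mcg/hr
Concentration = 400 mg ÷ 161 mL = 2.484472 mg/mL = 2484.472 mcg/mL
Rate = 58154.4 mcg/hr ÷ 2484.472 mcg/mL = 23.40715 mL/hr
Volume infused so far = 23.40715 mL/hr × 3 hr = 70.22144 mL
Volume remaining = 161 − 70.22144 = 90.77856 mL
New rate:
Dose = 6.6 mcg/kg/min × 49.2 kg = 324.72 mcg/min
324.72 mcg/min × 60 min/hr = 19483.2 mcg/hr
Rate = 19483.2 mcg/hr ÷ 2484.472 mcg/mL = 7.841988 mL/hr
Time remaining = 90.77856 mL ÷ 7.841988 mL/hr = 11.57596 hr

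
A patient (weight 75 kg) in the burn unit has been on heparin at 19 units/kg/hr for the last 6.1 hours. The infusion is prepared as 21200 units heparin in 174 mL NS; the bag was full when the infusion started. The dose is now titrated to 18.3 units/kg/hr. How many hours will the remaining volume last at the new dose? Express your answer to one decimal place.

Initial rate:
Dose = 19 units/kg/hr × 75 kg = 1425 units/hr
Concentration = 21200 units ÷ 174 mL = 121.8391 units/mL
Rate = 1425 units/hr ÷ 121.8391 units/mL = 11.69575 mL/hr
Volume infused so far = 11.69575 mL/hr × 6.1 hr = 71.3441 mL
Volume remaining = 174 − 71.3441 = 102.6559 mL
New rate:
Dose = 18.3 units/kg/hr × 75 kg = 1372.5 units/hr
Rate = 1372.5 units/hr ÷ 121.8391 units/mL = 11.26486 mL/hr
Time remaining = 102.6559 mL ÷ 11.26486 mL/hr = 9.112933 hr

9.1 hours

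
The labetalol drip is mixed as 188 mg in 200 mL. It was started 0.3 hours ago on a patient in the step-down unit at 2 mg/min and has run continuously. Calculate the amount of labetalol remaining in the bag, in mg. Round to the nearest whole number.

2 mg/min × 60 min/hr = 120 mg/hr
Concentration = 188 mg ÷ 200 mL = 0.94 mg/mL
Rate = 120 mg/hr ÷ 0.94 mg/mL = 127.6596 mL/hr
Volume infused = 127.6596 mL/hr × 0.3 hr = 38.29787 mL
Volume remaining = 200 − 38.29787 = 161.7021 mL
Drug remaining = 161.7021 mL × 0.94 mg/mL = 152 mg

152 mg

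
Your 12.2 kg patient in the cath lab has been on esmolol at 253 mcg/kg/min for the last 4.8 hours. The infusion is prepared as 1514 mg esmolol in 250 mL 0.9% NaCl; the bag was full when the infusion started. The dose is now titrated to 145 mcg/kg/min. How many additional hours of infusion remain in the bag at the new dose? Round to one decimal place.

5.9 hours

Initial rate:
Dose = 253 mcg/kg/min × 12.2 kg = 3086.6 mcg/min
3086.6 mcg/min × 60 min/hr = 185196 mcg/hr
Concentration = 1514 mg ÷ 250 mL = 6.056 mg/mL = 6056 mcg/mL
Rate = 185196 mcg/hr ÷ 6056 mcg/mL = 30.58058 mL/hr
Volume infused so far = 30.58058 mL/hr × 4.8 hr = 146.7868 mL
Volume remaining = 250 − 146.7868 = 103.2132 mL
New rate:
Dose = 145 mcg/kg/min × 12.2 kg = 1769 mcg/min
1769 mcg/min × 60 min/hr = 106140 mcg/hr
Rate = 106140 mcg/hr ÷ 6056 mcg/mL = 17.52642 mL/hr
Time remaining = 103.2132 mL ÷ 17.52642 mL/hr = 5.889007 hr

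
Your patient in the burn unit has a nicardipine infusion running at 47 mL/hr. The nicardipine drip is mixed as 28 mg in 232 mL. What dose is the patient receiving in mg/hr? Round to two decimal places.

5.67 mg/hr

Concentration = 28 mg ÷ 232 mL = 0.1206897 mg/mL
Drug rate = 47 mL/hr × 0.1206897 mg/mL = 5.672414 mg/hr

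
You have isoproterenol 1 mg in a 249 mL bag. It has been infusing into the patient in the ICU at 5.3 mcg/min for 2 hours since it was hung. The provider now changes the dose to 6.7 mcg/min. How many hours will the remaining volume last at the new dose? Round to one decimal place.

0.9 hours

Initial rate:
5.3 mcg/min × 60 min/hr = 318 mcg/hr
Concentration = 1 mg ÷ 249 mL = 0.004016064 mg/mL = 4.016064 mcg/mL
Rate = 318 mcg/hr ÷ 4.016064 mcg/mL = 79.182 mL/hr
Volume infused so far = 79.182 mL/hr × 2 hr = 158.364 mL
Volume remaining = 249 − 158.364 = 90.636 mL
New rate:
6.7 mcg/min × 60 min/hr = 402 mcg/hr
Rate = 402 mcg/hr ÷ 4.016064 mcg/mL = 100.098 mL/hr
Time remaining = 90.636 mL ÷ 100.098 mL/hr = 0.9054726 hr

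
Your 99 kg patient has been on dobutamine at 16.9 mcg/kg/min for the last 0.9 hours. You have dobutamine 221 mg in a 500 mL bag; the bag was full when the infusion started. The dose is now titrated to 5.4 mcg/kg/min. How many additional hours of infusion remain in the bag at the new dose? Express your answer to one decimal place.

Initial rate:
Dose = 16.9 mcg/kg/min × 99 kg = 1673.1 mcg/min
1673.1 mcg/min × 60 min/hr = 100386 mcg/hr
Concentration = 221 mg ÷ 500 mL = 0.442 mg/mL = 442 mcg/mL
Rate = 100386 mcg/hr ÷ 442 mcg/mL = 227.1176 mL/hr
Volume infused so far = 227.1176 mL/hr × 0.9 hr = 204.4059 mL
Volume remaining = 500 − 204.4059 = 295.5941 mL
New rate:
Dose = 5.4 mcg/kg/min × 99 kg = 534.6 mcg/min
534.6 mcg/min × 60 min/hr = 32076 mcg/hr
Rate = 32076 mcg/hr ÷ 442 mcg/mL = 72.57014 mL/hr
Time remaining = 295.5941 mL ÷ 72.57014 mL/hr = 4.07322 hr

4.1 hours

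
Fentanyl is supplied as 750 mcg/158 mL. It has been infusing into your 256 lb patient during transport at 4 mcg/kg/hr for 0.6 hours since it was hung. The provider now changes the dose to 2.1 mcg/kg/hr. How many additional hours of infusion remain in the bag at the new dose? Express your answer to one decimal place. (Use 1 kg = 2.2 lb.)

Initial rate:
Weight = 256 lb ÷ 2.2 lb/kg = 116.3636 kg
Dose = 4 mcg/kg/hr × 116.3636 kg = 465.4545 mcg/hr
Concentration = 750 mcg ÷ 158 mL = 4.746835 mcg/mL
Rate = 465.4545 mcg/hr ÷ 4.746835 mcg/mL = 98.05576 mL/hr
Volume infused so far = 98.05576 mL/hr × 0.6 hr = 58.83345 mL
Volume remaining = 158 − 58.83345 = 99.16655 mL
New rate:
Dose = 2.1 mcg/kg/hr × 116.3636 kg = 244.3636 mcg/hr
Rate = 244.3636 mcg/hr ÷ 4.746835 mcg/mL = 51.47927 mL/hr
Time remaining = 99.16655 mL ÷ 51.47927 mL/hr = 1.926339 hr

1.9 hours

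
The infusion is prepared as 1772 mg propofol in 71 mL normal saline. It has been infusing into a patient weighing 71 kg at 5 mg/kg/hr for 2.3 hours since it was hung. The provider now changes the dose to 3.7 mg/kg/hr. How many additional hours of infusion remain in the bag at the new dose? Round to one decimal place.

3.6 hours

Initial rate:
Dose = 5 mg/kg/hr × 71 kg = 355 mg/hr
Concentration = 1772 mg ÷ 71 mL = 24.95775 mg/mL
Rate = 355 mg/hr ÷ 24.95775 mg/mL = 14.22404 mL/hr
Volume infused so far = 14.22404 mL/hr × 2.3 hr = 32.71529 mL
Volume remaining = 71 − 32.71529 = 38.28471 mL
New rate:
Dose = 3.7 mg/kg/hr × 71 kg = 262.7 mg/hr
Rate = 262.7 mg/hr ÷ 24.95775 mg/mL = 10.52579 mL/hr
Time remaining = 38.28471 mL ÷ 10.52579 mL/hr = 3.637229 hr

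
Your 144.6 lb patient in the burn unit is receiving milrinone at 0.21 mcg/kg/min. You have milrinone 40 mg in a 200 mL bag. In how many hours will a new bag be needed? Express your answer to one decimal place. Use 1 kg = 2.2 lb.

48.3 hours

Weight = 144.6 lb ÷ 2.2 lb/kg = 65.72727 kg
Dose = 0.21 mcg/kg/min × 65.72727 kg = 13.80273 mcg/min
13.80273 mcg/min × 60 min/hr = 828.1636 mcg/hr
Concentration = 40 mg ÷ 200 mL = 0.2 mg/mL = 200 mcg/mL
Rate = 828.1636 mcg/hr ÷ 200 mcg/mL = 4.140818 mL/hr
Duration = 200 mL ÷ 4.140818 mL/hr = 48.29963 hr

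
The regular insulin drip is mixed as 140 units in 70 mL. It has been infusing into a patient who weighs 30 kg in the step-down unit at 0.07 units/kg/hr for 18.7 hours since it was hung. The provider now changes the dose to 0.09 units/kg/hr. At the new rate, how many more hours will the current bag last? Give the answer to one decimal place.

Initial rate:
Dose = 0.07 units/kg/hr × 30 kg = 2.1 units/hr
Concentration = 140 units ÷ 70 mL = 2 units/mL
Rate = 2.1 units/hr ÷ 2 units/mL = 1.05 mL/hr
Volume infused so far = 1.05 mL/hr × 18.7 hr = 19.635 mL
Volume remaining = 70 − 19.635 = 50.365 mL
New rate:
Dose = 0.09 units/kg/hr × 30 kg = 2.7 units/hr
Rate = 2.7 units/hr ÷ 2 units/mL = 1.35 mL/hr
Time remaining = 50.365 mL ÷ 1.35 mL/hr = 37.30741 hr

37.3 hours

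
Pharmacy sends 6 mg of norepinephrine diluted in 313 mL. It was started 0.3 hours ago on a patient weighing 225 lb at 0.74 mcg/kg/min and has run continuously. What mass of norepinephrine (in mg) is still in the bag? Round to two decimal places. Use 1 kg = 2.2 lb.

4.64 mg

Weight = 225 lb ÷ 2.2 lb/kg = 102.2727 kg
Dose = 0.74 mcg/kg/min × 102.2727 kg = 75.68182 mcg/min
75.68182 mcg/min × 60 min/hr = 4540.909 mcg/hr
Concentration = 6 mg ÷ 313 mL = 0.01916933 mg/mL = 19.16933 mcg/mL
Rate = 4540.909 mcg/hr ÷ 19.16933 mcg/mL = 236.8841 mL/hr
Volume infused = 236.8841 mL/hr × 0.3 hr = 71.06523 mL
Volume remaining = 313 − 71.06523 = 241.9348 mL
Drug remaining = 241.9348 mL × 19.16933 mcg/mL = 4637.727 mcg = 4.637727 mg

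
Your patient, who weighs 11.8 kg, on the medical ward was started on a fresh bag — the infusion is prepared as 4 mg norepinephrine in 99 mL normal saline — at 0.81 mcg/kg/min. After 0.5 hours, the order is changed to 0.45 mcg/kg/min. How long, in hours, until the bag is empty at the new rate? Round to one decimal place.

Initial rate:
Dose = 0.81 mcg/kg/min × 11.8 kg = 9.558 mcg/min
9.558 mcg/min × 60 min/hr = 573.48 mcg/hr
Concentration = 4 mg ÷ 99 mL = 0.04040404 mg/mL = 40.40404 mcg/mL
Rate = 573.48 mcg/hr ÷ 40.40404 mcg/mL = 14.19363 mL/hr
Volume infused so far = 14.19363 mL/hr × 0.5 hr = 7.096815 mL
Volume remaining = 99 − 7.096815 = 91.90318 mL
New rate:
Dose = 0.45 mcg/kg/min × 11.8 kg = 5.31 mcg/min
5.31 mcg/min × 60 min/hr = 318.6 mcg/hr
Rate = 318.6 mcg/hr ÷ 40.40404 mcg/mL = 7.88535 mL/hr
Time remaining = 91.90318 mL ÷ 7.88535 mL/hr = 11.65493 hr

11.7 hours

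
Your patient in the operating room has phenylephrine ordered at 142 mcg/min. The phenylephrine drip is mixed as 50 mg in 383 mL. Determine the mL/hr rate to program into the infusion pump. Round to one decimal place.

142 mcg/min × 60 min/hr = 8520 mcg/hr
Concentration = 50 mg ÷ 383 mL = 0.1305483 mg/mL = 130.5483 mcg/mL
Rate = 8520 mcg/hr ÷ 130.5483 mcg/mL = 65.2632 mL/hr

65.3 mL/hr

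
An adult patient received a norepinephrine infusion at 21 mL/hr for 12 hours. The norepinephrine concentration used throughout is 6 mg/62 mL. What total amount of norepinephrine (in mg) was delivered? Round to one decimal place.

Concentration = 6 mg ÷ 62 mL = 0.09677419 mg/mL = 96.77419 mcg/mL
Drug rate = 21 mL/hr × 96.77419 mcg/mL = 2032.258 mcg/hr
Total = 2032.258 mcg/hr × 12 hr = 24387.1 mcg = 24.3871 mg

24.4 mg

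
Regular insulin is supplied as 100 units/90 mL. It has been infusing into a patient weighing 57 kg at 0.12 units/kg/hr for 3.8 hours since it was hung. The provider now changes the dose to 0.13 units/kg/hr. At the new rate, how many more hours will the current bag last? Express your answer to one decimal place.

Initial rate:
Dose = 0.12 units/kg/hr × 57 kg = 6.84 units/hr
Concentration = 100 units ÷ 90 mL = 1.111111 units/mL
Rate = 6.84 units/hr ÷ 1.111111 units/mL = 6.156 mL/hr
Volume infused so far = 6.156 mL/hr × 3.8 hr = 23.3928 mL
Volume remaining = 90 − 23.3928 = 66.6072 mL
New rate:
Dose = 0.13 units/kg/hr × 57 kg = 7.41 units/hr
Rate = 7.41 units/hr ÷ 1.111111 units/mL = 6.669 mL/hr
Time remaining = 66.6072 mL ÷ 6.669 mL/hr = 9.987584 hr

10.0 hours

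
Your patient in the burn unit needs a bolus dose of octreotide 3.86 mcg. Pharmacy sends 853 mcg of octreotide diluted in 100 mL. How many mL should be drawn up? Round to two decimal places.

Concentration = 853 mcg ÷ 100 mL = 8.53 mcg/mL
Volume = 3.86 mcg ÷ 8.53 mcg/mL = 0.4525205 mL

0.45 mL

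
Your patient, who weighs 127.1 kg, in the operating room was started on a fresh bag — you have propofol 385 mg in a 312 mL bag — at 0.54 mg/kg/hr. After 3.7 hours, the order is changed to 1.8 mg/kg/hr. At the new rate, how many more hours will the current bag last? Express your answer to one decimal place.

Initial rate:
Dose = 0.54 mg/kg/hr × 127.1 kg = 68.634 mg/hr
Concentration = 385 mg ÷ 312 mL = 1.233974 mg/mL
Rate = 68.634 mg/hr ÷ 1.233974 mg/mL = 55.62028 mL/hr
Volume infused so far = 55.62028 mL/hr × 3.7 hr = 205.795 mL
Volume remaining = 312 − 205.795 = 106.205 mL
New rate:
Dose = 1.8 mg/kg/hr × 127.1 kg = 228.78 mg/hr
Rate = 228.78 mg/hr ÷ 1.233974 mg/mL = 185.4009 mL/hr
Time remaining = 106.205 mL ÷ 185.4009 mL/hr = 0.5728394 hr

0.6 hours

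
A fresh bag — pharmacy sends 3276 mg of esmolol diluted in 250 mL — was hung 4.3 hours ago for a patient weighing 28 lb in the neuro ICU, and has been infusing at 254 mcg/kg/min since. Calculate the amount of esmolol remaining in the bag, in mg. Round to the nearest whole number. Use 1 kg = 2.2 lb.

2442 mg

Weight = 28 lb ÷ 2.2 lb/kg = 12.72727 kg
Dose = 254 mcg/kg/min × 12.72727 kg = 3232.727 mcg/min
3232.727 mcg/min × 60 min/hr = 193963.6 mcg/hr
Concentration = 3276 mg ÷ 250 mL = 13.104 mg/mL = 13104 mcg/mL
Rate = 193963.6 mcg/hr ÷ 13104 mcg/mL = 14.80186 mL/hr
Volume infused = 14.80186 mL/hr × 4.3 hr = 63.64802 mL
Volume remaining = 250 − 63.64802 = 186.352 mL
Drug remaining = 186.352 mL × 13104 mcg/mL = 2441956 mcg = 2441.956 mg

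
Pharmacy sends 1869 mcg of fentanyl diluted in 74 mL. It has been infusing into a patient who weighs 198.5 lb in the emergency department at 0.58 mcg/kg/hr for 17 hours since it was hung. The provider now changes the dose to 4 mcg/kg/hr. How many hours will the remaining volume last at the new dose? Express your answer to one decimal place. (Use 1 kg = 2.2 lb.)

2.7 hours

Initial rate:
Weight = 198.5 lb ÷ 2.2 lb/kg = 90.22727 kg
Dose = 0.58 mcg/kg/hr × 90.22727 kg = 52.33182 mcg/hr
Concentration = 1869 mcg ÷ 74 mL = 25.25676 mcg/mL
Rate = 52.33182 mcg/hr ÷ 25.25676 mcg/mL = 2.071993 mL/hr
Volume infused so far = 2.071993 mL/hr × 17 hr = 35.22388 mL
Volume remaining = 74 − 35.22388 = 38.77612 mL
New rate:
Dose = 4 mcg/kg/hr × 90.22727 kg = 360.9091 mcg/hr
Rate = 360.9091 mcg/hr ÷ 25.25676 mcg/mL = 14.28961 mL/hr
Time remaining = 38.77612 mL ÷ 14.28961 mL/hr = 2.713589 hr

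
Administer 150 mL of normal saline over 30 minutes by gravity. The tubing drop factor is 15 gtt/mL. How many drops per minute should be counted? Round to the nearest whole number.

75 gtt/min

150 mL ÷ (30 min) = 5 mL/min
5 mL/min × 15 gtt/mL = 75 gtt/min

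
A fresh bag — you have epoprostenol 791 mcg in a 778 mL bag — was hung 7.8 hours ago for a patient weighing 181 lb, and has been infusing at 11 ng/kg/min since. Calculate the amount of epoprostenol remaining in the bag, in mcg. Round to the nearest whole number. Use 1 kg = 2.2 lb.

Weight = 181 lb ÷ 2.2 lb/kg = 82.27273 kg
Dose = 11 ng/kg/min × 82.27273 kg = 905 ng/min
905 ng/min × 60 min/hr = 54300 ng/hr
Concentration = 791 mcg ÷ 778 mL = 1.01671 mcg/mL = 1016.71 ng/mL
Rate = 54300 ng/hr ÷ 1016.71 ng/mL = 53.40759 mL/hr
Volume infused = 53.40759 mL/hr × 7.8 hr = 416.5792 mL
Volume remaining = 778 − 416.5792 = 361.4208 mL
Drug remaining = 361.4208 mL × 1016.71 ng/mL = 367460 ng = 367.46 mcg

367 mcg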